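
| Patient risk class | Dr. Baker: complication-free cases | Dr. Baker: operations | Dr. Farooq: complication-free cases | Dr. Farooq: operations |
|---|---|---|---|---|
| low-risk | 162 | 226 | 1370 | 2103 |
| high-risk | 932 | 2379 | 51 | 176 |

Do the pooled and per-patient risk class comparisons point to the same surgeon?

No

Low-risk: Dr. Baker 162/226 = 71.7%, Dr. Farooq 1370/2103 = 65.1% → Dr. Baker
High-risk: Dr. Baker 932/2379 = 39.2%, Dr. Farooq 51/176 = 29.0% → Dr. Baker
Overall: Dr. Baker 1094/2605 = 42.0%, Dr. Farooq 1421/2279 = 62.4% → Dr. Farooq
Dr. Baker wins each patient risk group but Dr. Farooq wins overall — the comparison reverses. Dr. Baker's operations skew toward high-risk, which has a lower base rate.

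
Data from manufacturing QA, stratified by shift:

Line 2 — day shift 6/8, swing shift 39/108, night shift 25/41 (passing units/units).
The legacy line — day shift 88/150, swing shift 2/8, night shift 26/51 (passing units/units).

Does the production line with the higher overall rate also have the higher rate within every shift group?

No

Day shift: Line 2 6/8 = 75.0%, the legacy line 88/150 = 58.7% → Line 2
Swing shift: Line 2 39/108 = 36.1%, the legacy line 2/8 = 25.0% → Line 2
Night shift: Line 2 25/41 = 61.0%, the legacy line 26/51 = 51.0% → Line 2
Overall: Line 2 70/157 = 44.6%, the legacy line 116/209 = 55.5% → the legacy line
Line 2 wins each shift group but the legacy line wins overall — the comparison reverses. Line 2's units skew toward swing shift, which has a lower base rate.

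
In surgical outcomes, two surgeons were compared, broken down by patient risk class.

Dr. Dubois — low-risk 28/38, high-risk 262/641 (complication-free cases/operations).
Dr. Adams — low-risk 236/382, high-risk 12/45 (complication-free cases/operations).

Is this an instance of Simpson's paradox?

Yes

Low-risk: Dr. Dubois 28/38 = 73.7%, Dr. Adams 236/382 = 61.8% → Dr. Dubois
High-risk: Dr. Dubois 262/641 = 40.9%, Dr. Adams 12/45 = 26.7% → Dr. Dubois
Overall: Dr. Dubois 290/679 = 42.7%, Dr. Adams 248/427 = 58.1% → Dr. Adams
Dr. Dubois wins each patient risk group but Dr. Adams wins overall — the comparison reverses. Dr. Dubois's operations skew toward high-risk, which has a lower base rate.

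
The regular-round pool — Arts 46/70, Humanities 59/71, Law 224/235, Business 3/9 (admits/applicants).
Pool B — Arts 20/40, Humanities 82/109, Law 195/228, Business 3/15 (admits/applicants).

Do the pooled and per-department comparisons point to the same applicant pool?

Arts: the regular-round pool 46/70 = 65.7%, Pool B 20/40 = 50.0% → the regular-round pool
Humanities: the regular-round pool 59/71 = 83.1%, Pool B 82/109 = 75.2% → the regular-round pool
Law: the regular-round pool 224/235 = 95.3%, Pool B 195/228 = 85.5% → the regular-round pool
Business: the regular-round pool 3/9 = 33.3%, Pool B 3/15 = 20.0% → the regular-round pool
Overall: the regular-round pool 332/385 = 86.2%, Pool B 300/392 = 76.5% → the regular-round pool
The regular-round pool wins overall and in every department group — no reversal.

Yes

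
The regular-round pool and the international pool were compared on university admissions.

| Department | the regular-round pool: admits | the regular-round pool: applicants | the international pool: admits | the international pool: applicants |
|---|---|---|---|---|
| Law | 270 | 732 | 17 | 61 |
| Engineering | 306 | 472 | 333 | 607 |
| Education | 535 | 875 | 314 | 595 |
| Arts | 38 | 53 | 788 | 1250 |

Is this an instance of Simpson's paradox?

Yes

Law: the regular-round pool 270/732 = 36.9%, the international pool 17/61 = 27.9% → the regular-round pool
Engineering: the regular-round pool 306/472 = 64.8%, the international pool 333/607 = 54.9% → the regular-round pool
Education: the regular-round pool 535/875 = 61.1%, the international pool 314/595 = 52.8% → the regular-round pool
Arts: the regular-round pool 38/53 = 71.7%, the international pool 788/1250 = 63.0% → the regular-round pool
Overall: the regular-round pool 1149/2132 = 53.9%, the international pool 1452/2513 = 57.8% → the international pool
The regular-round pool wins each department group but the international pool wins overall — the comparison reverses. The regular-round pool's applicants skew toward Law, which has a lower base rate.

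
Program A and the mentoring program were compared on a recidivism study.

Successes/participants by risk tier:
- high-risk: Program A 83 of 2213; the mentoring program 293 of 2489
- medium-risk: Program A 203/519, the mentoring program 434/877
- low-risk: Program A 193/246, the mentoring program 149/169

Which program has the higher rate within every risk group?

the mentoring program

High-risk: Program A 83/2213 = 3.8%, the mentoring program 293/2489 = 11.8% → the mentoring program
Medium-risk: Program A 203/519 = 39.1%, the mentoring program 434/877 = 49.5% → the mentoring program
Low-risk: Program A 193/246 = 78.5%, the mentoring program 149/169 = 88.2% → the mentoring program
The mentoring program has the higher rate in all 3 groups.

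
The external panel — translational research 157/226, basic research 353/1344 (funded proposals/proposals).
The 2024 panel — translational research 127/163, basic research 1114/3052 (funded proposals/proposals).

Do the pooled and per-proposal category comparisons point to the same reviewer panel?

Translational research: the external panel 157/226 = 69.5%, the 2024 panel 127/163 = 77.9% → the 2024 panel
Basic research: the external panel 353/1344 = 26.3%, the 2024 panel 1114/3052 = 36.5% → the 2024 panel
Overall: the external panel 510/1570 = 32.5%, the 2024 panel 1241/3215 = 38.6% → the 2024 panel
The 2024 panel wins overall and in every proposal group — no reversal.

Yes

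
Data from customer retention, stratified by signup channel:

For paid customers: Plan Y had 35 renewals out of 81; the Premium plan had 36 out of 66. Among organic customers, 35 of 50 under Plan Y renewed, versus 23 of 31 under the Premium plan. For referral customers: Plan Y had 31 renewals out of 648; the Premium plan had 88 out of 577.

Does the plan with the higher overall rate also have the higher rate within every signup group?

Yes

Paid: Plan Y 35/81 = 43.2%, the Premium plan 36/66 = 54.5% → the Premium plan
Organic: Plan Y 35/50 = 70.0%, the Premium plan 23/31 = 74.2% → the Premium plan
Referral: Plan Y 31/648 = 4.8%, the Premium plan 88/577 = 15.3% → the Premium plan
Overall: Plan Y 101/779 = 13.0%, the Premium plan 147/674 = 21.8% → the Premium plan
The Premium plan wins overall and in every signup group — no reversal.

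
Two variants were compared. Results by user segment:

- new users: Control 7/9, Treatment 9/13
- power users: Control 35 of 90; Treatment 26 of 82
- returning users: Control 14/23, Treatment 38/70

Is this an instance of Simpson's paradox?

No

New users: Control 7/9 = 77.8%, Treatment 9/13 = 69.2% → Control
Power users: Control 35/90 = 38.9%, Treatment 26/82 = 31.7% → Control
Returning users: Control 14/23 = 60.9%, Treatment 38/70 = 54.3% → Control
Overall: Control 56/122 = 45.9%, Treatment 73/165 = 44.2% → Control
Control wins overall and in every user group — no reversal.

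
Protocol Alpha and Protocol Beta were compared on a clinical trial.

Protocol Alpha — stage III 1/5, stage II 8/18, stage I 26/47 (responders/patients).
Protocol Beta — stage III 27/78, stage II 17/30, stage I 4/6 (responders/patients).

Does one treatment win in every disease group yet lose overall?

Yes

Stage III: Protocol Alpha 1/5 = 20.0%, Protocol Beta 27/78 = 34.6% → Protocol Beta
Stage II: Protocol Alpha 8/18 = 44.4%, Protocol Beta 17/30 = 56.7% → Protocol Beta
Stage I: Protocol Alpha 26/47 = 55.3%, Protocol Beta 4/6 = 66.7% → Protocol Beta
Overall: Protocol Alpha 35/70 = 50.0%, Protocol Beta 48/114 = 42.1% → Protocol Alpha
Protocol Beta wins each disease group but Protocol Alpha wins overall — the comparison reverses. Protocol Beta's patients skew toward stage III, which has a lower base rate.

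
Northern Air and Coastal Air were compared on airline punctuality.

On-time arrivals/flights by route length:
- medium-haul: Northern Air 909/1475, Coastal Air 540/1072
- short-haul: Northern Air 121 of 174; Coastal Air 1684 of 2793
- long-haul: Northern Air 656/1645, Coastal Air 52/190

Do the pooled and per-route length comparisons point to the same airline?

No

Medium-haul: Northern Air 909/1475 = 61.6%, Coastal Air 540/1072 = 50.4% → Northern Air
Short-haul: Northern Air 121/174 = 69.5%, Coastal Air 1684/2793 = 60.3% → Northern Air
Long-haul: Northern Air 656/1645 = 39.9%, Coastal Air 52/190 = 27.4% → Northern Air
Overall: Northern Air 1686/3294 = 51.2%, Coastal Air 2276/4055 = 56.1% → Coastal Air
Northern Air wins each route group but Coastal Air wins overall — the comparison reverses. Northern Air's flights skew toward long-haul, which has a lower base rate.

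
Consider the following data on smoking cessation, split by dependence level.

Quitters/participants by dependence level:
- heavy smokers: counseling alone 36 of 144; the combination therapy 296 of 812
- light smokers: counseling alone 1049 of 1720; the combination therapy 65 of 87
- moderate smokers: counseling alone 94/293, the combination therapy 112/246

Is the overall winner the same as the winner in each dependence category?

No

Heavy smokers: counseling alone 36/144 = 25.0%, the combination therapy 296/812 = 36.5% → the combination therapy
Light smokers: counseling alone 1049/1720 = 61.0%, the combination therapy 65/87 = 74.7% → the combination therapy
Moderate smokers: counseling alone 94/293 = 32.1%, the combination therapy 112/246 = 45.5% → the combination therapy
Overall: counseling alone 1179/2157 = 54.7%, the combination therapy 473/1145 = 41.3% → counseling alone
The combination therapy wins each dependence group but counseling alone wins overall — the comparison reverses. The combination therapy's participants skew toward heavy smokers, which has a lower base rate.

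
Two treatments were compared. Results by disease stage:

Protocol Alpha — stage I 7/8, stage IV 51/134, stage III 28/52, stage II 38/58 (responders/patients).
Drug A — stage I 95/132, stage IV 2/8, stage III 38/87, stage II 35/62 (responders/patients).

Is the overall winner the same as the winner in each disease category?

No

Stage I: Protocol Alpha 7/8 = 87.5%, Drug A 95/132 = 72.0% → Protocol Alpha
Stage IV: Protocol Alpha 51/134 = 38.1%, Drug A 2/8 = 25.0% → Protocol Alpha
Stage III: Protocol Alpha 28/52 = 53.8%, Drug A 38/87 = 43.7% → Protocol Alpha
Stage II: Protocol Alpha 38/58 = 65.5%, Drug A 35/62 = 56.5% → Protocol Alpha
Overall: Protocol Alpha 124/252 = 49.2%, Drug A 170/289 = 58.8% → Drug A
Protocol Alpha wins each disease group but Drug A wins overall — the comparison reverses. Protocol Alpha's patients skew toward stage IV, which has a lower base rate.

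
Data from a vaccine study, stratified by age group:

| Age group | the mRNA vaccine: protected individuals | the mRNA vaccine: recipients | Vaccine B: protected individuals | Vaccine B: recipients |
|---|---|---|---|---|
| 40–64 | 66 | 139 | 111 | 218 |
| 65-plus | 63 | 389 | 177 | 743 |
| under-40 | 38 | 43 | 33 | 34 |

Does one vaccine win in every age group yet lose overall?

No

40–64: the mRNA vaccine 66/139 = 47.5%, Vaccine B 111/218 = 50.9% → Vaccine B
65-plus: the mRNA vaccine 63/389 = 16.2%, Vaccine B 177/743 = 23.8% → Vaccine B
Under-40: the mRNA vaccine 38/43 = 88.4%, Vaccine B 33/34 = 97.1% → Vaccine B
Overall: the mRNA vaccine 167/571 = 29.2%, Vaccine B 321/995 = 32.3% → Vaccine B
Vaccine B wins overall and in every age group — no reversal.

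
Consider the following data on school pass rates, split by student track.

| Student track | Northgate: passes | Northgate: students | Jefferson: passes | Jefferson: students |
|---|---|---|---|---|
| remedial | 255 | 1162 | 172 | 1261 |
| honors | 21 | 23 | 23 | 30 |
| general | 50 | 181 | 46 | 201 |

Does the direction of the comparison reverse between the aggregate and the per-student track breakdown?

Remedial: Northgate 255/1162 = 21.9%, Jefferson 172/1261 = 13.6% → Northgate
Honors: Northgate 21/23 = 91.3%, Jefferson 23/30 = 76.7% → Northgate
General: Northgate 50/181 = 27.6%, Jefferson 46/201 = 22.9% → Northgate
Overall: Northgate 326/1366 = 23.9%, Jefferson 241/1492 = 16.2% → Northgate
Northgate wins overall and in every student group — no reversal.

No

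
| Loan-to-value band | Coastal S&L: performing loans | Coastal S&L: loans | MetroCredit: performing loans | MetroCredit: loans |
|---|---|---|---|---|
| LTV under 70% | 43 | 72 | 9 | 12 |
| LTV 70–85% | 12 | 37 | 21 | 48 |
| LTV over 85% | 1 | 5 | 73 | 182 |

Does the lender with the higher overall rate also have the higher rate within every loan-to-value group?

No

LTV under 70%: Coastal S&L 43/72 = 59.7%, MetroCredit 9/12 = 75.0% → MetroCredit
LTV 70–85%: Coastal S&L 12/37 = 32.4%, MetroCredit 21/48 = 43.8% → MetroCredit
LTV over 85%: Coastal S&L 1/5 = 20.0%, MetroCredit 73/182 = 40.1% → MetroCredit
Overall: Coastal S&L 56/114 = 49.1%, MetroCredit 103/242 = 42.6% → Coastal S&L
MetroCredit wins each loan-to-value group but Coastal S&L wins overall — the comparison reverses. MetroCredit's loans skew toward LTV over 85%, which has a lower base rate.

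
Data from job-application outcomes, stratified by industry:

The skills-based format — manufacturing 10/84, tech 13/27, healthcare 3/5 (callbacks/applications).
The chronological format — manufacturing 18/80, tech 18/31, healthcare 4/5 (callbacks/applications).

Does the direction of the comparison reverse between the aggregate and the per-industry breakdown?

Manufacturing: the skills-based format 10/84 = 11.9%, the chronological format 18/80 = 22.5% → the chronological format
Tech: the skills-based format 13/27 = 48.1%, the chronological format 18/31 = 58.1% → the chronological format
Healthcare: the skills-based format 3/5 = 60.0%, the chronological format 4/5 = 80.0% → the chronological format
Overall: the skills-based format 26/116 = 22.4%, the chronological format 40/116 = 34.5% → the chronological format
The chronological format wins overall and in every industry group — no reversal.

No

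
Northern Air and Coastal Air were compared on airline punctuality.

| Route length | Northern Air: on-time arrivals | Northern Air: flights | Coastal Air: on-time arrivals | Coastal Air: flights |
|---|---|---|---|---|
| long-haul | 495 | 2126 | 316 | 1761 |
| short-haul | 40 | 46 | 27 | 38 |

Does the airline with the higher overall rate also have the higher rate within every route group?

Long-haul: Northern Air 495/2126 = 23.3%, Coastal Air 316/1761 = 17.9% → Northern Air
Short-haul: Northern Air 40/46 = 87.0%, Coastal Air 27/38 = 71.1% → Northern Air
Overall: Northern Air 535/2172 = 24.6%, Coastal Air 343/1799 = 19.1% → Northern Air
Northern Air wins overall and in every route group — no reversal.

Yes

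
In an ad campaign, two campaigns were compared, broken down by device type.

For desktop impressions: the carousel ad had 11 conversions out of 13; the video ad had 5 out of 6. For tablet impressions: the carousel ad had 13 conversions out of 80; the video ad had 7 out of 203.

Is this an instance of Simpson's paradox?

Desktop: the carousel ad 11/13 = 84.6%, the video ad 5/6 = 83.3% → the carousel ad
Tablet: the carousel ad 13/80 = 16.2%, the video ad 7/203 = 3.4% → the carousel ad
Overall: the carousel ad 24/93 = 25.8%, the video ad 12/209 = 5.7% → the carousel ad
The carousel ad wins overall and in every device group — no reversal.

No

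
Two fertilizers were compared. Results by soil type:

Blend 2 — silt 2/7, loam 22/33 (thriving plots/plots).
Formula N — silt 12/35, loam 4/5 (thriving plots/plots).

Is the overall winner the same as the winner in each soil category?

Silt: Blend 2 2/7 = 28.6%, Formula N 12/35 = 34.3% → Formula N
Loam: Blend 2 22/33 = 66.7%, Formula N 4/5 = 80.0% → Formula N
Overall: Blend 2 24/40 = 60.0%, Formula N 16/40 = 40.0% → Blend 2
Formula N wins each soil group but Blend 2 wins overall — the comparison reverses. Formula N's plots skew toward silt, which has a lower base rate.

No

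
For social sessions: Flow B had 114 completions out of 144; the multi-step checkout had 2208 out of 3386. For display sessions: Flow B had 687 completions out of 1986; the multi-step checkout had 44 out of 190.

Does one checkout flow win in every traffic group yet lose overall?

Yes

Social: Flow B 114/144 = 79.2%, the multi-step checkout 2208/3386 = 65.2% → Flow B
Display: Flow B 687/1986 = 34.6%, the multi-step checkout 44/190 = 23.2% → Flow B
Overall: Flow B 801/2130 = 37.6%, the multi-step checkout 2252/3576 = 63.0% → the multi-step checkout
Flow B wins each traffic group but the multi-step checkout wins overall — the comparison reverses. Flow B's sessions skew toward display, which has a lower base rate.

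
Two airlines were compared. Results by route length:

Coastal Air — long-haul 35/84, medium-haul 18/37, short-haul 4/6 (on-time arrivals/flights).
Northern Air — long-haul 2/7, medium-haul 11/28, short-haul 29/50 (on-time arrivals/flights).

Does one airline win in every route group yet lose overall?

Long-haul: Coastal Air 35/84 = 41.7%, Northern Air 2/7 = 28.6% → Coastal Air
Medium-haul: Coastal Air 18/37 = 48.6%, Northern Air 11/28 = 39.3% → Coastal Air
Short-haul: Coastal Air 4/6 = 66.7%, Northern Air 29/50 = 58.0% → Coastal Air
Overall: Coastal Air 57/127 = 44.9%, Northern Air 42/85 = 49.4% → Northern Air
Coastal Air wins each route group but Northern Air wins overall — the comparison reverses. Coastal Air's flights skew toward long-haul, which has a lower base rate.

Yes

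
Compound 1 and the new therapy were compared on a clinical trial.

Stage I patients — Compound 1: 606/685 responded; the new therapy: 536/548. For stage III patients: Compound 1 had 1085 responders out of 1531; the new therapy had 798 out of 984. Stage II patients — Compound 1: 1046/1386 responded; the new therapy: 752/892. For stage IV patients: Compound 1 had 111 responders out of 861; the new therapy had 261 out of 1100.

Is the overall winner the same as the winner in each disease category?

Stage I: Compound 1 606/685 = 88.5%, the new therapy 536/548 = 97.8% → the new therapy
Stage III: Compound 1 1085/1531 = 70.9%, the new therapy 798/984 = 81.1% → the new therapy
Stage II: Compound 1 1046/1386 = 75.5%, the new therapy 752/892 = 84.3% → the new therapy
Stage IV: Compound 1 111/861 = 12.9%, the new therapy 261/1100 = 23.7% → the new therapy
Overall: Compound 1 2848/4463 = 63.8%, the new therapy 2347/3524 = 66.6% → the new therapy
The new therapy wins overall and in every disease group — no reversal.

Yes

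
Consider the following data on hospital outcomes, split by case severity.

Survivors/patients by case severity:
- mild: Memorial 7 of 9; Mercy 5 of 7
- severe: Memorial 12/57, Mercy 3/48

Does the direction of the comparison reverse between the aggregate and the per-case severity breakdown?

No

Mild: Memorial 7/9 = 77.8%, Mercy 5/7 = 71.4% → Memorial
Severe: Memorial 12/57 = 21.1%, Mercy 3/48 = 6.2% → Memorial
Overall: Memorial 19/66 = 28.8%, Mercy 8/55 = 14.5% → Memorial
Memorial wins overall and in every case group — no reversal.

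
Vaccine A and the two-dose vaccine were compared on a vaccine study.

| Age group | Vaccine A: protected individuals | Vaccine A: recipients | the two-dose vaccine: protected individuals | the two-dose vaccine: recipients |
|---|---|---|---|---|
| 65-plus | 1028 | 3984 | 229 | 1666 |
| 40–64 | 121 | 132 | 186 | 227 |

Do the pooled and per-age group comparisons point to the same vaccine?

65-plus: Vaccine A 1028/3984 = 25.8%, the two-dose vaccine 229/1666 = 13.7% → Vaccine A
40–64: Vaccine A 121/132 = 91.7%, the two-dose vaccine 186/227 = 81.9% → Vaccine A
Overall: Vaccine A 1149/4116 = 27.9%, the two-dose vaccine 415/1893 = 21.9% → Vaccine A
Vaccine A wins overall and in every age group — no reversal.

Yes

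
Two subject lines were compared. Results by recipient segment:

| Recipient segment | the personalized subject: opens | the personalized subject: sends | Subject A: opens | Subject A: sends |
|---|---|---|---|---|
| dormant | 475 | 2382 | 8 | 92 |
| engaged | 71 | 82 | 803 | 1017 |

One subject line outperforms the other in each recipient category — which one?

Dormant: the personalized subject 475/2382 = 19.9%, Subject A 8/92 = 8.7% → the personalized subject
Engaged: the personalized subject 71/82 = 86.6%, Subject A 803/1017 = 79.0% → the personalized subject
The personalized subject has the higher rate in both groups.

the personalized subject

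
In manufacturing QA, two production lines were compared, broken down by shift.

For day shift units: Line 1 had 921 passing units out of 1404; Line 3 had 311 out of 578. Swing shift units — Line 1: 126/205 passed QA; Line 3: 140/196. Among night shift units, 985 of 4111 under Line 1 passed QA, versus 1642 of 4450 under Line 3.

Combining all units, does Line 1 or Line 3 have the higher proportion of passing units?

Day shift: Line 1 921/1404 = 65.6%, Line 3 311/578 = 53.8% → Line 1
Swing shift: Line 1 126/205 = 61.5%, Line 3 140/196 = 71.4% → Line 3
Night shift: Line 1 985/4111 = 24.0%, Line 3 1642/4450 = 36.9% → Line 3
Overall: Line 1 2032/5720 = 35.5%, Line 3 2093/5224 = 40.1% → Line 3
(Neither sweeps every shift group, but Line 3 has the higher pooled rate.)

Line 3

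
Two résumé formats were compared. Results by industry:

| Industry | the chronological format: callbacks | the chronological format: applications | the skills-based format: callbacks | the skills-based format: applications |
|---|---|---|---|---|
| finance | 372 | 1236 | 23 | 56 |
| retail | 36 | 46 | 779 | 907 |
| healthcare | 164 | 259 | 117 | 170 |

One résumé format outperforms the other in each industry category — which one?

the skills-based format

Finance: the chronological format 372/1236 = 30.1%, the skills-based format 23/56 = 41.1% → the skills-based format
Retail: the chronological format 36/46 = 78.3%, the skills-based format 779/907 = 85.9% → the skills-based format
Healthcare: the chronological format 164/259 = 63.3%, the skills-based format 117/170 = 68.8% → the skills-based format
The skills-based format has the higher rate in all 3 groups.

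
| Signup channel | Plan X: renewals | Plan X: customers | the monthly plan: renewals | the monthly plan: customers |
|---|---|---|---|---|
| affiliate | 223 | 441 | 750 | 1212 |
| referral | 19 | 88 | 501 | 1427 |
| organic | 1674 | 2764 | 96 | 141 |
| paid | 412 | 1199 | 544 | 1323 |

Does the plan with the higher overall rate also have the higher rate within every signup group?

No

Affiliate: Plan X 223/441 = 50.6%, the monthly plan 750/1212 = 61.9% → the monthly plan
Referral: Plan X 19/88 = 21.6%, the monthly plan 501/1427 = 35.1% → the monthly plan
Organic: Plan X 1674/2764 = 60.6%, the monthly plan 96/141 = 68.1% → the monthly plan
Paid: Plan X 412/1199 = 34.4%, the monthly plan 544/1323 = 41.1% → the monthly plan
Overall: Plan X 2328/4492 = 51.8%, the monthly plan 1891/4103 = 46.1% → Plan X
The monthly plan wins each signup group but Plan X wins overall — the comparison reverses. The monthly plan's customers skew toward referral, which has a lower base rate.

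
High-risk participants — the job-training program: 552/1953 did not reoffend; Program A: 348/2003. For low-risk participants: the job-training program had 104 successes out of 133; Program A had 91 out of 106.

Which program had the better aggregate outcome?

High-risk: the job-training program 552/1953 = 28.3%, Program A 348/2003 = 17.4% → the job-training program
Low-risk: the job-training program 104/133 = 78.2%, Program A 91/106 = 85.8% → Program A
Overall: the job-training program 656/2086 = 31.4%, Program A 439/2109 = 20.8% → the job-training program
(Neither sweeps every risk group, but the job-training program has the higher pooled rate.)

the job-training program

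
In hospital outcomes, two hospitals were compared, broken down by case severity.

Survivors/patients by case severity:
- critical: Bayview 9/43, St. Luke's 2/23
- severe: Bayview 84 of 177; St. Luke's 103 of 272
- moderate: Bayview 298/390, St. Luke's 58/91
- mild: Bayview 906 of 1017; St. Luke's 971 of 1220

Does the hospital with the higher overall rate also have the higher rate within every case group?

Critical: Bayview 9/43 = 20.9%, St. Luke's 2/23 = 8.7% → Bayview
Severe: Bayview 84/177 = 47.5%, St. Luke's 103/272 = 37.9% → Bayview
Moderate: Bayview 298/390 = 76.4%, St. Luke's 58/91 = 63.7% → Bayview
Mild: Bayview 906/1017 = 89.1%, St. Luke's 971/1220 = 79.6% → Bayview
Overall: Bayview 1297/1627 = 79.7%, St. Luke's 1134/1606 = 70.6% → Bayview
Bayview wins overall and in every case group — no reversal.

Yes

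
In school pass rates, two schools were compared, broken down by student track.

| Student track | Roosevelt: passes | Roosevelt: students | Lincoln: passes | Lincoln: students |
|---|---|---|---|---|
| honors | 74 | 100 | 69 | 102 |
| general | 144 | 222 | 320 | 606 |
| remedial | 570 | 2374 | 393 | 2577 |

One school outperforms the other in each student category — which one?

Honors: Roosevelt 74/100 = 74.0%, Lincoln 69/102 = 67.6% → Roosevelt
General: Roosevelt 144/222 = 64.9%, Lincoln 320/606 = 52.8% → Roosevelt
Remedial: Roosevelt 570/2374 = 24.0%, Lincoln 393/2577 = 15.3% → Roosevelt
Roosevelt has the higher rate in all 3 groups.

Roosevelt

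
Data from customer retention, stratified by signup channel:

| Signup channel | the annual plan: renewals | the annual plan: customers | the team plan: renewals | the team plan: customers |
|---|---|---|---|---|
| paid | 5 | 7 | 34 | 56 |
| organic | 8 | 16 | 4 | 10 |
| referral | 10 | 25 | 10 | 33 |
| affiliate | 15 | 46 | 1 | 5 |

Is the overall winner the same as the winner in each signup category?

No

Paid: the annual plan 5/7 = 71.4%, the team plan 34/56 = 60.7% → the annual plan
Organic: the annual plan 8/16 = 50.0%, the team plan 4/10 = 40.0% → the annual plan
Referral: the annual plan 10/25 = 40.0%, the team plan 10/33 = 30.3% → the annual plan
Affiliate: the annual plan 15/46 = 32.6%, the team plan 1/5 = 20.0% → the annual plan
Overall: the annual plan 38/94 = 40.4%, the team plan 49/104 = 47.1% → the team plan
The annual plan wins each signup group but the team plan wins overall — the comparison reverses. The annual plan's customers skew toward affiliate, which has a lower base rate.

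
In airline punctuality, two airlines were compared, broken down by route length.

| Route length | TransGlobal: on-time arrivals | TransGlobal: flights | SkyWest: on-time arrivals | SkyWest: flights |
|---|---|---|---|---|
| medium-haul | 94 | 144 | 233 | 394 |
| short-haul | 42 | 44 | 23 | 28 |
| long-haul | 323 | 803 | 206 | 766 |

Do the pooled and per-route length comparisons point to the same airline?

Medium-haul: TransGlobal 94/144 = 65.3%, SkyWest 233/394 = 59.1% → TransGlobal
Short-haul: TransGlobal 42/44 = 95.5%, SkyWest 23/28 = 82.1% → TransGlobal
Long-haul: TransGlobal 323/803 = 40.2%, SkyWest 206/766 = 26.9% → TransGlobal
Overall: TransGlobal 459/991 = 46.3%, SkyWest 462/1188 = 38.9% → TransGlobal
TransGlobal wins overall and in every route group — no reversal.

Yes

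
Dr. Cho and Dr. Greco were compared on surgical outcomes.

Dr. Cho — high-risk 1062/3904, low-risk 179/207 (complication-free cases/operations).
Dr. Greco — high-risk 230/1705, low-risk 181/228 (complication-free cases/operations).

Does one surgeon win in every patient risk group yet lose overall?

High-risk: Dr. Cho 1062/3904 = 27.2%, Dr. Greco 230/1705 = 13.5% → Dr. Cho
Low-risk: Dr. Cho 179/207 = 86.5%, Dr. Greco 181/228 = 79.4% → Dr. Cho
Overall: Dr. Cho 1241/4111 = 30.2%, Dr. Greco 411/1933 = 21.3% → Dr. Cho
Dr. Cho wins overall and in every patient risk group — no reversal.

No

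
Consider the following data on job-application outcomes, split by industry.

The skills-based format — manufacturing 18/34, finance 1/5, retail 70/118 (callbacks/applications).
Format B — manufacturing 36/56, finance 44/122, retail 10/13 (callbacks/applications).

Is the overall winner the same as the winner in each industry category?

Manufacturing: the skills-based format 18/34 = 52.9%, Format B 36/56 = 64.3% → Format B
Finance: the skills-based format 1/5 = 20.0%, Format B 44/122 = 36.1% → Format B
Retail: the skills-based format 70/118 = 59.3%, Format B 10/13 = 76.9% → Format B
Overall: the skills-based format 89/157 = 56.7%, Format B 90/191 = 47.1% → the skills-based format
Format B wins each industry group but the skills-based format wins overall — the comparison reverses. Format B's applications skew toward finance, which has a lower base rate.

No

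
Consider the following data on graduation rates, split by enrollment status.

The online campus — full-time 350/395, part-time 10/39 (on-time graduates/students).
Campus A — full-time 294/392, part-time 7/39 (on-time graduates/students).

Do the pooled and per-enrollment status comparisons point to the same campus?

Full-time: the online campus 350/395 = 88.6%, Campus A 294/392 = 75.0% → the online campus
Part-time: the online campus 10/39 = 25.6%, Campus A 7/39 = 17.9% → the online campus
Overall: the online campus 360/434 = 82.9%, Campus A 301/431 = 69.8% → the online campus
The online campus wins overall and in every enrollment group — no reversal.

Yes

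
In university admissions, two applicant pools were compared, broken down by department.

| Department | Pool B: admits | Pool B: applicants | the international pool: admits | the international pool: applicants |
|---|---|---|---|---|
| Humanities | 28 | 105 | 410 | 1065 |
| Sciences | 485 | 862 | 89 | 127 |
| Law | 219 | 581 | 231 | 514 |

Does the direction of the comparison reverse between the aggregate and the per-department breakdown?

Yes

Humanities: Pool B 28/105 = 26.7%, the international pool 410/1065 = 38.5% → the international pool
Sciences: Pool B 485/862 = 56.3%, the international pool 89/127 = 70.1% → the international pool
Law: Pool B 219/581 = 37.7%, the international pool 231/514 = 44.9% → the international pool
Overall: Pool B 732/1548 = 47.3%, the international pool 730/1706 = 42.8% → Pool B
The international pool wins each department group but Pool B wins overall — the comparison reverses. The international pool's applicants skew toward Humanities, which has a lower base rate.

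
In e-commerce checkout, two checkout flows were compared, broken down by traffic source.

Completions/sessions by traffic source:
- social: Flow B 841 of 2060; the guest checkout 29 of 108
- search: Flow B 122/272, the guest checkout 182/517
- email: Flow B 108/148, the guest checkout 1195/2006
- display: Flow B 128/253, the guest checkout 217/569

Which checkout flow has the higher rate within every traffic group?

Social: Flow B 841/2060 = 40.8%, the guest checkout 29/108 = 26.9% → Flow B
Search: Flow B 122/272 = 44.9%, the guest checkout 182/517 = 35.2% → Flow B
Email: Flow B 108/148 = 73.0%, the guest checkout 1195/2006 = 59.6% → Flow B
Display: Flow B 128/253 = 50.6%, the guest checkout 217/569 = 38.1% → Flow B
Flow B has the higher rate in all 4 groups.

Flow B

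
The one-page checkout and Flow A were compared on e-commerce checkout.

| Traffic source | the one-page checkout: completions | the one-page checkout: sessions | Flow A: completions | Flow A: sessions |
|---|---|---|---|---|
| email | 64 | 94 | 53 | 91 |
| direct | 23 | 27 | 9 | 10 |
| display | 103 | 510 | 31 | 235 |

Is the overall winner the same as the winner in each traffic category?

No

Email: the one-page checkout 64/94 = 68.1%, Flow A 53/91 = 58.2% → the one-page checkout
Direct: the one-page checkout 23/27 = 85.2%, Flow A 9/10 = 90.0% → Flow A
Display: the one-page checkout 103/510 = 20.2%, Flow A 31/235 = 13.2% → the one-page checkout
Overall: the one-page checkout 190/631 = 30.1%, Flow A 93/336 = 27.7% → the one-page checkout
Neither sweeps: the one-page checkout wins 2 of 3 groups, Flow A wins 1. The one-page checkout wins overall but not every group — no Simpson reversal.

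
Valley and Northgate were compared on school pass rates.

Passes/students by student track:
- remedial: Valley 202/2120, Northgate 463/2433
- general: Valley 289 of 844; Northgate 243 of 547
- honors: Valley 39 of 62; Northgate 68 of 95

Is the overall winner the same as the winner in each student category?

Remedial: Valley 202/2120 = 9.5%, Northgate 463/2433 = 19.0% → Northgate
General: Valley 289/844 = 34.2%, Northgate 243/547 = 44.4% → Northgate
Honors: Valley 39/62 = 62.9%, Northgate 68/95 = 71.6% → Northgate
Overall: Valley 530/3026 = 17.5%, Northgate 774/3075 = 25.2% → Northgate
Northgate wins overall and in every student group — no reversal.

Yes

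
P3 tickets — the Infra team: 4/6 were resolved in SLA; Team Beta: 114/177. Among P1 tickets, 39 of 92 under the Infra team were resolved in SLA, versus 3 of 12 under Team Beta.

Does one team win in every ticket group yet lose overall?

Yes

P3: the Infra team 4/6 = 66.7%, Team Beta 114/177 = 64.4% → the Infra team
P1: the Infra team 39/92 = 42.4%, Team Beta 3/12 = 25.0% → the Infra team
Overall: the Infra team 43/98 = 43.9%, Team Beta 117/189 = 61.9% → Team Beta
The Infra team wins each ticket group but Team Beta wins overall — the comparison reverses. The Infra team's tickets skew toward P1, which has a lower base rate.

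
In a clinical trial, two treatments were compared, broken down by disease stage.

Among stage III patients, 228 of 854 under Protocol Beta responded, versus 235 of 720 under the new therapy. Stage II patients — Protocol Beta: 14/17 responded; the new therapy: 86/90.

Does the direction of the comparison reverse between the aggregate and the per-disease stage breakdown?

Stage III: Protocol Beta 228/854 = 26.7%, the new therapy 235/720 = 32.6% → the new therapy
Stage II: Protocol Beta 14/17 = 82.4%, the new therapy 86/90 = 95.6% → the new therapy
Overall: Protocol Beta 242/871 = 27.8%, the new therapy 321/810 = 39.6% → the new therapy
The new therapy wins overall and in every disease group — no reversal.

No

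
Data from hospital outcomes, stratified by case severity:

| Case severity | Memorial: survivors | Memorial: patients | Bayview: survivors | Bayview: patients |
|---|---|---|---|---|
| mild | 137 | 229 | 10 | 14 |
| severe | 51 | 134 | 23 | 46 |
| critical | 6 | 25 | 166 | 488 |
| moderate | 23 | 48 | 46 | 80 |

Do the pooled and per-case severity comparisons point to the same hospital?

Mild: Memorial 137/229 = 59.8%, Bayview 10/14 = 71.4% → Bayview
Severe: Memorial 51/134 = 38.1%, Bayview 23/46 = 50.0% → Bayview
Critical: Memorial 6/25 = 24.0%, Bayview 166/488 = 34.0% → Bayview
Moderate: Memorial 23/48 = 47.9%, Bayview 46/80 = 57.5% → Bayview
Overall: Memorial 217/436 = 49.8%, Bayview 245/628 = 39.0% → Memorial
Bayview wins each case group but Memorial wins overall — the comparison reverses. Bayview's patients skew toward critical, which has a lower base rate.

No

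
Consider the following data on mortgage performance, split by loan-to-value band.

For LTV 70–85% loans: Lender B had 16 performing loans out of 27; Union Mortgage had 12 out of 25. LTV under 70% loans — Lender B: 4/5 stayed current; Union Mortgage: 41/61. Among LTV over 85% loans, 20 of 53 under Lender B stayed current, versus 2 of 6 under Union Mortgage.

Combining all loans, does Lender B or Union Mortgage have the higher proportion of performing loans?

LTV 70–85%: Lender B 16/27 = 59.3%, Union Mortgage 12/25 = 48.0% → Lender B
LTV under 70%: Lender B 4/5 = 80.0%, Union Mortgage 41/61 = 67.2% → Lender B
LTV over 85%: Lender B 20/53 = 37.7%, Union Mortgage 2/6 = 33.3% → Lender B
Overall: Lender B 40/85 = 47.1%, Union Mortgage 55/92 = 59.8% → Union Mortgage
(Lender B wins every loan-to-value group but Union Mortgage wins overall — Lender B's loans skew toward the low-rate LTV over 85% group.)

Union Mortgage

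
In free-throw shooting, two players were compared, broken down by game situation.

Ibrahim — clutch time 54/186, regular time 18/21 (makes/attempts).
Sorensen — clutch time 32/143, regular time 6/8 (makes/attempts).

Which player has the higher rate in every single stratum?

Ibrahim

Clutch time: Ibrahim 54/186 = 29.0%, Sorensen 32/143 = 22.4% → Ibrahim
Regular time: Ibrahim 18/21 = 85.7%, Sorensen 6/8 = 75.0% → Ibrahim
Ibrahim has the higher rate in both groups.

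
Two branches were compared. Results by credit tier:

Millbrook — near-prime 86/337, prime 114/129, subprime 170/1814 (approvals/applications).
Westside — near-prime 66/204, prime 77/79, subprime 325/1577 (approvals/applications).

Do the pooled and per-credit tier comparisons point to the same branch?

Yes

Near-prime: Millbrook 86/337 = 25.5%, Westside 66/204 = 32.4% → Westside
Prime: Millbrook 114/129 = 88.4%, Westside 77/79 = 97.5% → Westside
Subprime: Millbrook 170/1814 = 9.4%, Westside 325/1577 = 20.6% → Westside
Overall: Millbrook 370/2280 = 16.2%, Westside 468/1860 = 25.2% → Westside
Westside wins overall and in every credit group — no reversal.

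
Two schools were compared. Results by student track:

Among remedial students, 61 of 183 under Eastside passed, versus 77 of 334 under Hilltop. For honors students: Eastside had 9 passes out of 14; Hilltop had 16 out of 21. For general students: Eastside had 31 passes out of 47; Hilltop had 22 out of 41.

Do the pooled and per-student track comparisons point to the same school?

Remedial: Eastside 61/183 = 33.3%, Hilltop 77/334 = 23.1% → Eastside
Honors: Eastside 9/14 = 64.3%, Hilltop 16/21 = 76.2% → Hilltop
General: Eastside 31/47 = 66.0%, Hilltop 22/41 = 53.7% → Eastside
Overall: Eastside 101/244 = 41.4%, Hilltop 115/396 = 29.0% → Eastside
Neither sweeps: Eastside wins 2 of 3 groups, Hilltop wins 1. Eastside wins overall but not every group — no Simpson reversal.

No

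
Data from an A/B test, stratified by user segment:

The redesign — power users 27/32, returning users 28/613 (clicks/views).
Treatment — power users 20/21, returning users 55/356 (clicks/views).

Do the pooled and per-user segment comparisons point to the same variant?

Yes

Power users: the redesign 27/32 = 84.4%, Treatment 20/21 = 95.2% → Treatment
Returning users: the redesign 28/613 = 4.6%, Treatment 55/356 = 15.4% → Treatment
Overall: the redesign 55/645 = 8.5%, Treatment 75/377 = 19.9% → Treatment
Treatment wins overall and in every user group — no reversal.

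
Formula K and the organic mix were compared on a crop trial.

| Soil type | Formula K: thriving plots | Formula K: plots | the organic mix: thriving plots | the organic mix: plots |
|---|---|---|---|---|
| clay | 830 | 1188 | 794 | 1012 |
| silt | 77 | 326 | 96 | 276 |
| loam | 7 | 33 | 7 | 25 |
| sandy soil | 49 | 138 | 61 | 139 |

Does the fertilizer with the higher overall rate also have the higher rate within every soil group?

Clay: Formula K 830/1188 = 69.9%, the organic mix 794/1012 = 78.5% → the organic mix
Silt: Formula K 77/326 = 23.6%, the organic mix 96/276 = 34.8% → the organic mix
Loam: Formula K 7/33 = 21.2%, the organic mix 7/25 = 28.0% → the organic mix
Sandy soil: Formula K 49/138 = 35.5%, the organic mix 61/139 = 43.9% → the organic mix
Overall: Formula K 963/1685 = 57.2%, the organic mix 958/1452 = 66.0% → the organic mix
The organic mix wins overall and in every soil group — no reversal.

Yes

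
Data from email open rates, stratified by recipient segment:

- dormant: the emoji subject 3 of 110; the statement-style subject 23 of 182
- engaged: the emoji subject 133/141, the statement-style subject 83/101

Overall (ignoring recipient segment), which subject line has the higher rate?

Dormant: the emoji subject 3/110 = 2.7%, the statement-style subject 23/182 = 12.6% → the statement-style subject
Engaged: the emoji subject 133/141 = 94.3%, the statement-style subject 83/101 = 82.2% → the emoji subject
Overall: the emoji subject 136/251 = 54.2%, the statement-style subject 106/283 = 37.5% → the emoji subject
(Neither sweeps every recipient group, but the emoji subject has the higher pooled rate.)

the emoji subject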